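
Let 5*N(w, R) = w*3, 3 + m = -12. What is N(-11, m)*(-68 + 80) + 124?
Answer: 224/5 ≈ 44.800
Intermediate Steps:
m = -15 (m = -3 - 12 = -15)
N(w, R) = 3*w/5 (N(w, R) = (w*3)/5 = (3*w)/5 = 3*w/5)
N(-11, m)*(-68 + 80) + 124 = ((3/5)*(-11))*(-68 + 80) + 124 = -33/5*12 + 124 = -396/5 + 124 = 224/5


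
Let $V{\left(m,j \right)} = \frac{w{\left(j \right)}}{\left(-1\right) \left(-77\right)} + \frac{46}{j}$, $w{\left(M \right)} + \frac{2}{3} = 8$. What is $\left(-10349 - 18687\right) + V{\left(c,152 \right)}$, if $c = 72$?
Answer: $- \frac{46340821}{1596} \approx -29036.0$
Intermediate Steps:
$w{\left(M \right)} = \frac{22}{3}$ ($w{\left(M \right)} = - \frac{2}{3} + 8 = \frac{22}{3}$)
$V{\left(m,j \right)} = \frac{2}{21} + \frac{46}{j}$ ($V{\left(m,j \right)} = \frac{22}{3 \left(\left(-1\right) \left(-77\right)\right)} + \frac{46}{j} = \frac{22}{3 \cdot 77} + \frac{46}{j} = \frac{22}{3} \cdot \frac{1}{77} + \frac{46}{j} = \frac{2}{21} + \frac{46}{j}$)
$\left(-10349 - 18687\right) + V{\left(c,152 \right)} = \left(-10349 - 18687\right) + \left(\frac{2}{21} + \frac{46}{152}\right) = -29036 + \left(\frac{2}{21} + 46 \cdot \frac{1}{152}\right) = -29036 + \left(\frac{2}{21} + \frac{23}{76}\right) = -29036 + \frac{635}{1596} = - \frac{46340821}{1596}$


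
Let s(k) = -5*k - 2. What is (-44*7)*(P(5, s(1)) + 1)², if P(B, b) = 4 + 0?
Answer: -7700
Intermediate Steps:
s(k) = -2 - 5*k
P(B, b) = 4
(-44*7)*(P(5, s(1)) + 1)² = (-44*7)*(4 + 1)² = -308*5² = -308*25 = -7700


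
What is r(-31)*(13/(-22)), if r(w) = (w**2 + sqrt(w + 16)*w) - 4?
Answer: -1131/2 + 403*I*sqrt(15)/22 ≈ -565.5 + 70.946*I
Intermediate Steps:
r(w) = -4 + w**2 + w*sqrt(16 + w) (r(w) = (w**2 + sqrt(16 + w)*w) - 4 = (w**2 + w*sqrt(16 + w)) - 4 = -4 + w**2 + w*sqrt(16 + w))
r(-31)*(13/(-22)) = (-4 + (-31)**2 - 31*sqrt(16 - 31))*(13/(-22)) = (-4 + 961 - 31*I*sqrt(15))*(13*(-1/22)) = (-4 + 961 - 31*I*sqrt(15))*(-13/22) = (957 - 31*I*sqrt(15))*(-13/22) = -1131/2 + 403*I*sqrt(15)/22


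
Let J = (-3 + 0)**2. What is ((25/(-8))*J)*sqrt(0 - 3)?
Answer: -225*I*sqrt(3)/8 ≈ -48.714*I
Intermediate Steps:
J = 9 (J = (-3)**2 = 9)
((25/(-8))*J)*sqrt(0 - 3) = ((25/(-8))*9)*sqrt(0 - 3) = ((25*(-1/8))*9)*sqrt(-3) = (-25/8*9)*(I*sqrt(3)) = -225*I*sqrt(3)/8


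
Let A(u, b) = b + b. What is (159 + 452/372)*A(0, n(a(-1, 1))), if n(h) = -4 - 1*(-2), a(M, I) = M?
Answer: -59600/93 ≈ -640.86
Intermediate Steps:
n(h) = -2 (n(h) = -4 + 2 = -2)
A(u, b) = 2*b
(159 + 452/372)*A(0, n(a(-1, 1))) = (159 + 452/372)*(2*(-2)) = (159 + 452*(1/372))*(-4) = (159 + 113/93)*(-4) = (14900/93)*(-4) = -59600/93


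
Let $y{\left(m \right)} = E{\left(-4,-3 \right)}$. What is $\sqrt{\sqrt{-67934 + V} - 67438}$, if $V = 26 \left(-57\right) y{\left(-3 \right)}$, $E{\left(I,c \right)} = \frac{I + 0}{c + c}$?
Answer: $\sqrt{-67438 + 3 i \sqrt{7658}} \approx 0.5055 + 259.69 i$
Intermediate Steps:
$E{\left(I,c \right)} = \frac{I}{2 c}$
$y{\left(m \right)} = \frac{2}{3}$ ($y{\left(m \right)} = \frac{1}{2} \left(-4\right) \frac{1}{-3} = \frac{1}{2} \left(-4\right) \left(- \frac{1}{3}\right) = \frac{2}{3}$)
$V = -988$ ($V = 26 \left(-57\right) \frac{2}{3} = \left(-1482\right) \frac{2}{3} = -988$)
$\sqrt{\sqrt{-67934 + V} - 67438} = \sqrt{\sqrt{-67934 - 988} - 67438} = \sqrt{\sqrt{-68922} - 67438} = \sqrt{3 i \sqrt{7658} - 67438} = \sqrt{-67438 + 3 i \sqrt{7658}}$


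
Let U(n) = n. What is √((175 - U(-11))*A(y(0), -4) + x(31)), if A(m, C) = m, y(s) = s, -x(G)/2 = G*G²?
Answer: 31*I*√62 ≈ 244.09*I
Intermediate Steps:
x(G) = -2*G³ (x(G) = -2*G*G² = -2*G³)
√((175 - U(-11))*A(y(0), -4) + x(31)) = √((175 - 1*(-11))*0 - 2*31³) = √((175 + 11)*0 - 2*29791) = √(186*0 - 59582) = √(0 - 59582) = √(-59582) = 31*I*√62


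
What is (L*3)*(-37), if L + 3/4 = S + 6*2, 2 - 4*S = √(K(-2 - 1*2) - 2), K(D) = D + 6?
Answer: -5217/4 ≈ -1304.3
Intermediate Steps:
K(D) = 6 + D
S = ½ (S = ½ - √((6 + (-2 - 1*2)) - 2)/4 = ½ - √((6 + (-2 - 2)) - 2)/4 = ½ - √((6 - 4) - 2)/4 = ½ - √(2 - 2)/4 = ½ - √0/4 = ½ - ¼*0 = ½ + 0 = ½ ≈ 0.50000)
L = 47/4 (L = -¾ + (½ + 6*2) = -¾ + (½ + 12) = -¾ + 25/2 = 47/4 ≈ 11.750)
(L*3)*(-37) = ((47/4)*3)*(-37) = (141/4)*(-37) = -5217/4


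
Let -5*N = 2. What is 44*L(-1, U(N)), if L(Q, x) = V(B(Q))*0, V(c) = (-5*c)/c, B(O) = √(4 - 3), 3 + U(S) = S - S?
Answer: 0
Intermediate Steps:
N = -⅖ (N = -⅕*2 = -⅖ ≈ -0.40000)
U(S) = -3 (U(S) = -3 + (S - S) = -3 + 0 = -3)
B(O) = 1 (B(O) = √1 = 1)
V(c) = -5
L(Q, x) = 0 (L(Q, x) = -5*0 = 0)
44*L(-1, U(N)) = 44*0 = 0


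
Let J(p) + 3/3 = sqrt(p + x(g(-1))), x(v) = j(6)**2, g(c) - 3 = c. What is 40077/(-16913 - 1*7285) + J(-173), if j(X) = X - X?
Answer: -21425/8066 + I*sqrt(173) ≈ -2.6562 + 13.153*I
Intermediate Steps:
j(X) = 0
g(c) = 3 + c
x(v) = 0 (x(v) = 0**2 = 0)
J(p) = -1 + sqrt(p) (J(p) = -1 + sqrt(p + 0) = -1 + sqrt(p))
40077/(-16913 - 1*7285) + J(-173) = 40077/(-16913 - 1*7285) + (-1 + sqrt(-173)) = 40077/(-16913 - 7285) + (-1 + I*sqrt(173)) = 40077/(-24198) + (-1 + I*sqrt(173)) = 40077*(-1/24198) + (-1 + I*sqrt(173)) = -13359/8066 + (-1 + I*sqrt(173)) = -21425/8066 + I*sqrt(173)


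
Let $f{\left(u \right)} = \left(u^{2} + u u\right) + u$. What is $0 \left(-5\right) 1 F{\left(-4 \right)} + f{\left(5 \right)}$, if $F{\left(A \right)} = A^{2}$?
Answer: $55$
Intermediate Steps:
$f{\left(u \right)} = u + 2 u^{2}$ ($f{\left(u \right)} = \left(u^{2} + u^{2}\right) + u = 2 u^{2} + u = u + 2 u^{2}$)
$0 \left(-5\right) 1 F{\left(-4 \right)} + f{\left(5 \right)} = 0 \left(-5\right) 1 \left(-4\right)^{2} + 5 \left(1 + 2 \cdot 5\right) = 0 \cdot 1 \cdot 16 + 5 \left(1 + 10\right) = 0 \cdot 16 + 5 \cdot 11 = 0 + 55 = 55$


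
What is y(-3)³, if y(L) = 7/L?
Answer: -343/27 ≈ -12.704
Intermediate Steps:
y(-3)³ = (7/(-3))³ = (7*(-⅓))³ = (-7/3)³ = -343/27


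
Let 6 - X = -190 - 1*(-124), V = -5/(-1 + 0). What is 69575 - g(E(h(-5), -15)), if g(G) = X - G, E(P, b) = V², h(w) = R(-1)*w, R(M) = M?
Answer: 69528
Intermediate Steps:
h(w) = -w
V = 5 (V = -5/(-1) = -5*(-1) = 5)
E(P, b) = 25 (E(P, b) = 5² = 25)
X = 72 (X = 6 - (-190 - 1*(-124)) = 6 - (-190 + 124) = 6 - 1*(-66) = 6 + 66 = 72)
g(G) = 72 - G
69575 - g(E(h(-5), -15)) = 69575 - (72 - 1*25) = 69575 - (72 - 25) = 69575 - 1*47 = 69575 - 47 = 69528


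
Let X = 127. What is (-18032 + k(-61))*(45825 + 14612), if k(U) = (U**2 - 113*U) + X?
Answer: -440646167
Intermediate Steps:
k(U) = 127 + U**2 - 113*U (k(U) = (U**2 - 113*U) + 127 = 127 + U**2 - 113*U)
(-18032 + k(-61))*(45825 + 14612) = (-18032 + (127 + (-61)**2 - 113*(-61)))*(45825 + 14612) = (-18032 + (127 + 3721 + 6893))*60437 = (-18032 + 10741)*60437 = -7291*60437 = -440646167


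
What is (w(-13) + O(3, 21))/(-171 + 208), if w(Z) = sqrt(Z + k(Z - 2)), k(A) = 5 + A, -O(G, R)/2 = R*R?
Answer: -882/37 + I*sqrt(23)/37 ≈ -23.838 + 0.12962*I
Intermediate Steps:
O(G, R) = -2*R**2 (O(G, R) = -2*R*R = -2*R**2)
w(Z) = sqrt(3 + 2*Z) (w(Z) = sqrt(Z + (5 + (Z - 2))) = sqrt(Z + (5 + (-2 + Z))) = sqrt(Z + (3 + Z)) = sqrt(3 + 2*Z))
(w(-13) + O(3, 21))/(-171 + 208) = (sqrt(3 + 2*(-13)) - 2*21**2)/(-171 + 208) = (sqrt(3 - 26) - 2*441)/37 = (sqrt(-23) - 882)*(1/37) = (I*sqrt(23) - 882)*(1/37) = (-882 + I*sqrt(23))*(1/37) = -882/37 + I*sqrt(23)/37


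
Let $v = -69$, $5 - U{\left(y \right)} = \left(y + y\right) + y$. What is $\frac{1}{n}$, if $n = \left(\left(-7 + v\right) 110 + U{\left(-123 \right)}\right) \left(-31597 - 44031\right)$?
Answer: $\frac{1}{603965208} \approx 1.6557 \cdot 10^{-9}$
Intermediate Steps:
$U{\left(y \right)} = 5 - 3 y$ ($U{\left(y \right)} = 5 - \left(\left(y + y\right) + y\right) = 5 - \left(2 y + y\right) = 5 - 3 y$)
$n = 603965208$ ($n = \left(\left(-7 - 69\right) 110 + \left(5 - -369\right)\right) \left(-31597 - 44031\right) = \left(\left(-76\right) 110 + \left(5 + 369\right)\right) \left(-75628\right) = \left(-8360 + 374\right) \left(-75628\right) = \left(-7986\right) \left(-75628\right) = 603965208$)
$\frac{1}{n} = \frac{1}{603965208}$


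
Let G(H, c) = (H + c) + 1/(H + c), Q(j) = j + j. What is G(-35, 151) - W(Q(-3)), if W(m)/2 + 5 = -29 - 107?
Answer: 46169/116 ≈ 398.01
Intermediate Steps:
Q(j) = 2*j
G(H, c) = H + c + 1/(H + c)
W(m) = -282 (W(m) = -10 + 2*(-29 - 107) = -10 + 2*(-136) = -10 - 272 = -282)
G(-35, 151) - W(Q(-3)) = (1 + (-35)**2 + 151**2 + 2*(-35)*151)/(-35 + 151) - 1*(-282) = (1 + 1225 + 22801 - 10570)/116 + 282 = (1/116)*13457 + 282 = 13457/116 + 282 = 46169/116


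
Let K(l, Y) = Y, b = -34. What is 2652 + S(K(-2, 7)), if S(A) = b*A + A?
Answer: 2421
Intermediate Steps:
S(A) = -33*A (S(A) = -34*A + A = -33*A)
2652 + S(K(-2, 7)) = 2652 - 33*7 = 2652 - 231 = 2421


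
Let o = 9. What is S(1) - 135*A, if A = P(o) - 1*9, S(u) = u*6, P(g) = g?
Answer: 6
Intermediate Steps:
S(u) = 6*u
A = 0 (A = 9 - 1*9 = 9 - 9 = 0)
S(1) - 135*A = 6*1 - 135*0 = 6 + 0 = 6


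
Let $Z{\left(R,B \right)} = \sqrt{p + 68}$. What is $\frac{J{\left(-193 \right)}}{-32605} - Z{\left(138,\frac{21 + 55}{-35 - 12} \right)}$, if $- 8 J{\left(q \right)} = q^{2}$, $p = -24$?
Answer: $\frac{37249}{260840} - 2 \sqrt{11} \approx -6.4904$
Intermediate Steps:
$J{\left(q \right)} = - \frac{q^{2}}{8}$
$Z{\left(R,B \right)} = 2 \sqrt{11}$ ($Z{\left(R,B \right)} = \sqrt{-24 + 68} = \sqrt{44} = 2 \sqrt{11}$)
$\frac{J{\left(-193 \right)}}{-32605} - Z{\left(138,\frac{21 + 55}{-35 - 12} \right)} = \frac{\left(- \frac{1}{8}\right) \left(-193\right)^{2}}{-32605} - 2 \sqrt{11} = \left(- \frac{1}{8}\right) 37249 \left(- \frac{1}{32605}\right) - 2 \sqrt{11} = \left(- \frac{37249}{8}\right) \left(- \frac{1}{32605}\right) - 2 \sqrt{11} = \frac{37249}{260840} - 2 \sqrt{11}$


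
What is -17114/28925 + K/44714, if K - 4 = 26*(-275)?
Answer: -485966723/646676225 ≈ -0.75148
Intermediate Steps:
K = -7146 (K = 4 + 26*(-275) = 4 - 7150 = -7146)
-17114/28925 + K/44714 = -17114/28925 - 7146/44714 = -17114*1/28925 - 7146*1/44714 = -17114/28925 - 3573/22357 = -485966723/646676225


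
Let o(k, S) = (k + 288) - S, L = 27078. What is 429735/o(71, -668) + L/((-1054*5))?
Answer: 1118447172/2706145 ≈ 413.30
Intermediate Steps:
o(k, S) = 288 + k - S (o(k, S) = (288 + k) - S = 288 + k - S)
429735/o(71, -668) + L/((-1054*5)) = 429735/(288 + 71 - 1*(-668)) + 27078/((-1054*5)) = 429735/(288 + 71 + 668) + 27078/(-5270) = 429735/1027 + 27078*(-1/5270) = 429735*(1/1027) - 13539/2635 = 429735/1027 - 13539/2635 = 1118447172/2706145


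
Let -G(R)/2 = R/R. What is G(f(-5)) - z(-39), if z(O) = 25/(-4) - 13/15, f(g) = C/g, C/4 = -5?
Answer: 307/60 ≈ 5.1167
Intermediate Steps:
C = -20 (C = 4*(-5) = -20)
f(g) = -20/g
z(O) = -427/60 (z(O) = 25*(-¼) - 13*1/15 = -25/4 - 13/15 = -427/60)
G(R) = -2 (G(R) = -2*R/R = -2*1 = -2)
G(f(-5)) - z(-39) = -2 - 1*(-427/60) = -2 + 427/60 = 307/60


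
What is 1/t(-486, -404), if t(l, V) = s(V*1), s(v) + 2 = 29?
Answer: 1/27 ≈ 0.037037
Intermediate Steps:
s(v) = 27 (s(v) = -2 + 29 = 27)
t(l, V) = 27
1/t(-486, -404) = 1/27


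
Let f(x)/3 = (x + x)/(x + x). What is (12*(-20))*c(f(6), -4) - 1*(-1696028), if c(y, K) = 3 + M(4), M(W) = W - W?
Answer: 1695308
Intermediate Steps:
M(W) = 0
f(x) = 3 (f(x) = 3*((x + x)/(x + x)) = 3*((2*x)/((2*x))) = 3*((2*x)*(1/(2*x))) = 3*1 = 3)
c(y, K) = 3 (c(y, K) = 3 + 0 = 3)
(12*(-20))*c(f(6), -4) - 1*(-1696028) = (12*(-20))*3 - 1*(-1696028) = -240*3 + 1696028 = -720 + 1696028 = 1695308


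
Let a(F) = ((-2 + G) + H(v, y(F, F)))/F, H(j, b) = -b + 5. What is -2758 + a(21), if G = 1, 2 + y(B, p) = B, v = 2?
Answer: -19311/7 ≈ -2758.7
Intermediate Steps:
y(B, p) = -2 + B
H(j, b) = 5 - b
a(F) = (6 - F)/F (a(F) = ((-2 + 1) + (5 - (-2 + F)))/F = (-1 + (5 + (2 - F)))/F = (-1 + (7 - F))/F = (6 - F)/F)
-2758 + a(21) = -2758 + (6 - 1*21)/21 = -2758 + (6 - 21)/21 = -2758 + (1/21)*(-15) = -2758 - 5/7 = -19311/7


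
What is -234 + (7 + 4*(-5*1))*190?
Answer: -2704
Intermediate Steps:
-234 + (7 + 4*(-5*1))*190 = -234 + (7 + 4*(-5))*190 = -234 + (7 - 20)*190 = -234 - 13*190 = -234 - 2470 = -2704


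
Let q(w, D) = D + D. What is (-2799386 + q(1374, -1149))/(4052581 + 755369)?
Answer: -1400842/2403975 ≈ -0.58272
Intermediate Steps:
q(w, D) = 2*D
(-2799386 + q(1374, -1149))/(4052581 + 755369) = (-2799386 + 2*(-1149))/(4052581 + 755369) = (-2799386 - 2298)/4807950 = -2801684*1/4807950 = -1400842/2403975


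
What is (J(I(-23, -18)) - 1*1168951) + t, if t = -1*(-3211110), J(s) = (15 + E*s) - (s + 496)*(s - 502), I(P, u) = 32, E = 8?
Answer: 2290590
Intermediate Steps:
J(s) = 15 + 8*s - (-502 + s)*(496 + s) (J(s) = (15 + 8*s) - (s + 496)*(s - 502) = (15 + 8*s) - (496 + s)*(-502 + s) = (15 + 8*s) - (-502 + s)*(496 + s) = 15 + 8*s - (-502 + s)*(496 + s))
t = 3211110
(J(I(-23, -18)) - 1*1168951) + t = ((249007 - 1*32² + 14*32) - 1*1168951) + 3211110 = ((249007 - 1*1024 + 448) - 1168951) + 3211110 = ((249007 - 1024 + 448) - 1168951) + 3211110 = (248431 - 1168951) + 3211110 = -920520 + 3211110 = 2290590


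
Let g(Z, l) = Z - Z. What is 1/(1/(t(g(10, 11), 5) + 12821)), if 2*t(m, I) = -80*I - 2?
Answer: 12620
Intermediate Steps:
g(Z, l) = 0
t(m, I) = -1 - 40*I (t(m, I) = (-80*I - 2)/2 = (-2 - 80*I)/2 = -1 - 40*I)
1/(1/(t(g(10, 11), 5) + 12821)) = 1/(1/((-1 - 40*5) + 12821)) = 1/(1/((-1 - 200) + 12821)) = 1/(1/(-201 + 12821)) = 1/(1/12620) = 12620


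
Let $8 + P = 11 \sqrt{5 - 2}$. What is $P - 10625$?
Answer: $-10633 + 11 \sqrt{3} \approx -10614.0$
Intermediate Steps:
$P = -8 + 11 \sqrt{3}$ ($P = -8 + 11 \sqrt{5 - 2} = -8 + 11 \sqrt{3} \approx 11.053$)
$P - 10625 = \left(-8 + 11 \sqrt{3}\right) - 10625 = -10633 + 11 \sqrt{3}$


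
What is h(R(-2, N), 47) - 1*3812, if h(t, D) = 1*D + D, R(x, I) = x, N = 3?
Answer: -3718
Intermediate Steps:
h(t, D) = 2*D (h(t, D) = D + D = 2*D)
h(R(-2, N), 47) - 1*3812 = 2*47 - 1*3812 = 94 - 3812 = -3718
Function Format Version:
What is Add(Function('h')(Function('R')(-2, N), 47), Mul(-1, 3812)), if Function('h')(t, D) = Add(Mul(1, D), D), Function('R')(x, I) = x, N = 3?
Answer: -3718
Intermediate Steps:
Function('h')(t, D) = Mul(2, D) (Function('h')(t, D) = Add(D, D) = Mul(2, D))
Add(Function('h')(Function('R')(-2, N), 47), Mul(-1, 3812)) = Add(Mul(2, 47), Mul(-1, 3812)) = Add(94, -3812) = -3718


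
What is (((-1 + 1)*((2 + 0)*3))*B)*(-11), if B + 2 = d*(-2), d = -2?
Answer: 0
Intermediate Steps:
B = 2 (B = -2 - 2*(-2) = -2 + 4 = 2)
(((-1 + 1)*((2 + 0)*3))*B)*(-11) = (((-1 + 1)*((2 + 0)*3))*2)*(-11) = ((0*(2*3))*2)*(-11) = ((0*6)*2)*(-11) = (0*2)*(-11) = 0*(-11) = 0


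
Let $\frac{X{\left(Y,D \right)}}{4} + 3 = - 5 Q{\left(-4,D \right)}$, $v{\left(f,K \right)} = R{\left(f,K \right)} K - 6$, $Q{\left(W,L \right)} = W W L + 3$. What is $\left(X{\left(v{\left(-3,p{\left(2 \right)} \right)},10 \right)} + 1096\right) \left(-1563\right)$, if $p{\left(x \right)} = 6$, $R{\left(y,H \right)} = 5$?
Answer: $3401088$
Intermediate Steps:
$Q{\left(W,L \right)} = 3 + L W^{2}$ ($Q{\left(W,L \right)} = W^{2} L + 3 = L W^{2} + 3 = 3 + L W^{2}$)
$v{\left(f,K \right)} = -6 + 5 K$ ($v{\left(f,K \right)} = 5 K - 6 = -6 + 5 K$)
$X{\left(Y,D \right)} = -72 - 320 D$ ($X{\left(Y,D \right)} = -12 + 4 \left(- 5 \left(3 + D \left(-4\right)^{2}\right)\right) = -12 + 4 \left(- 5 \left(3 + D 16\right)\right) = -12 + 4 \left(- 5 \left(3 + 16 D\right)\right) = -12 + 4 \left(-15 - 80 D\right) = -12 - \left(60 + 320 D\right) = -72 - 320 D$)
$\left(X{\left(v{\left(-3,p{\left(2 \right)} \right)},10 \right)} + 1096\right) \left(-1563\right) = \left(\left(-72 - 3200\right) + 1096\right) \left(-1563\right) = \left(-3272 + 1096\right) \left(-1563\right) = \left(-2176\right) \left(-1563\right) = 3401088$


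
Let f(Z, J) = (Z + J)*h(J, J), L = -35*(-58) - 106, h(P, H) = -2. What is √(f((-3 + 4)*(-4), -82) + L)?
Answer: 4*√131 ≈ 45.782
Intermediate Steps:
L = 1924 (L = 2030 - 106 = 1924)
f(Z, J) = -2*J - 2*Z (f(Z, J) = (Z + J)*(-2) = (J + Z)*(-2) = -2*J - 2*Z)
√(f((-3 + 4)*(-4), -82) + L) = √((-2*(-82) - 2*(-3 + 4)*(-4)) + 1924) = √((164 - 2*(-4)) + 1924) = √((164 + 8) + 1924) = √(172 + 1924) = √2096 = 4*√131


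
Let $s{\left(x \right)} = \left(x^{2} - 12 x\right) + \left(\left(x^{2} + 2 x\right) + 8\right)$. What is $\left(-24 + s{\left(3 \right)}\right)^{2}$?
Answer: $784$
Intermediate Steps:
$s{\left(x \right)} = 8 - 10 x + 2 x^{2}$ ($s{\left(x \right)} = \left(x^{2} - 12 x\right) + \left(8 + x^{2} + 2 x\right) = 8 - 10 x + 2 x^{2}$)
$\left(-24 + s{\left(3 \right)}\right)^{2} = \left(-24 + \left(8 - 30 + 2 \cdot 3^{2}\right)\right)^{2} = \left(-24 + \left(8 - 30 + 2 \cdot 9\right)\right)^{2} = \left(-24 + \left(8 - 30 + 18\right)\right)^{2} = \left(-24 - 4\right)^{2} = \left(-28\right)^{2} = 784$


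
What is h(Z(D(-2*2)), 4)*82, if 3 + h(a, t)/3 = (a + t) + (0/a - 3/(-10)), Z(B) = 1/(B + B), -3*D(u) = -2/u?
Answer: -2091/5 ≈ -418.20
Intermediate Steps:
D(u) = 2/(3*u) (D(u) = -(-2)/(3*u) = 2/(3*u))
Z(B) = 1/(2*B)
h(a, t) = -81/10 + 3*a + 3*t (h(a, t) = -9 + 3*((a + t) + (0/a - 3/(-10))) = -9 + 3*((a + t) + (0 - 3*(-⅒))) = -9 + 3*((a + t) + (0 + 3/10)) = -9 + 3*((a + t) + 3/10) = -9 + 3*(3/10 + a + t) = -9 + (9/10 + 3*a + 3*t) = -81/10 + 3*a + 3*t)
h(Z(D(-2*2)), 4)*82 = (-81/10 + 3*(1/(2*((2/(3*((-2*2))))))) + 3*4)*82 = (-81/10 + 3*(1/(2*(((⅔)/(-4))))) + 12)*82 = (-81/10 + 3*(1/(2*(((⅔)*(-¼))))) + 12)*82 = (-81/10 + 3*(1/(2*(-⅙))) + 12)*82 = (-81/10 + 3*((½)*(-6)) + 12)*82 = (-81/10 + 3*(-3) + 12)*82 = (-81/10 - 9 + 12)*82 = -51/10*82 = -2091/5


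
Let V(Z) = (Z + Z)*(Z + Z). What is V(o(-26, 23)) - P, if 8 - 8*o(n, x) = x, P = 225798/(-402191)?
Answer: 94105743/6435056 ≈ 14.624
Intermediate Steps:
P = -225798/402191 (P = 225798*(-1/402191) = -225798/402191 ≈ -0.56142)
o(n, x) = 1 - x/8
V(Z) = 4*Z**2 (V(Z) = (2*Z)*(2*Z) = 4*Z**2)
V(o(-26, 23)) - P = 4*(1 - 1/8*23)**2 - 1*(-225798/402191) = 4*(1 - 23/8)**2 + 225798/402191 = 4*(-15/8)**2 + 225798/402191 = 4*(225/64) + 225798/402191 = 225/16 + 225798/402191 = 94105743/6435056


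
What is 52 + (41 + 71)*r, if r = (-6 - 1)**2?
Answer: 5540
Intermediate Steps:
r = 49 (r = (-7)**2 = 49)
52 + (41 + 71)*r = 52 + (41 + 71)*49 = 52 + 112*49 = 52 + 5488 = 5540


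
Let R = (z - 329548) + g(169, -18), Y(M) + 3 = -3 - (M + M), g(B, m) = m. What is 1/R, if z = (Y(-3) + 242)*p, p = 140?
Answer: -1/295686 ≈ -3.3820e-6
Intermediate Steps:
Y(M) = -6 - 2*M (Y(M) = -3 + (-3 - (M + M)) = -3 + (-3 - 2*M) = -6 - 2*M)
z = 33880 (z = ((-6 - 2*(-3)) + 242)*140 = ((-6 + 6) + 242)*140 = (0 + 242)*140 = 242*140 = 33880)
R = -295686 (R = (33880 - 329548) - 18 = -295668 - 18 = -295686)
1/R = 1/(-295686) = -1/295686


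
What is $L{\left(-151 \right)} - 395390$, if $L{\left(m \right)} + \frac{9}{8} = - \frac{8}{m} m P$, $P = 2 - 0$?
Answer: $- \frac{3163257}{8} \approx -3.9541 \cdot 10^{5}$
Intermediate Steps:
$P = 2$ ($P = 2 + 0 = 2$)
$L{\left(m \right)} = - \frac{137}{8}$ ($L{\left(m \right)} = - \frac{9}{8} + - \frac{8}{m} m 2 = - \frac{9}{8} - 16 = - \frac{137}{8}$)
$L{\left(-151 \right)} - 395390 = - \frac{137}{8} - 395390 = - \frac{3163257}{8}$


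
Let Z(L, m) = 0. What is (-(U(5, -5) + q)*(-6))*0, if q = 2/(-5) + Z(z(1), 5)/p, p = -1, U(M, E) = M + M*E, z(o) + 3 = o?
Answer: 0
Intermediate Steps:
z(o) = -3 + o
U(M, E) = M + E*M
q = -2/5 (q = 2/(-5) + 0/(-1) = 2*(-1/5) + 0*(-1) = -2/5 + 0 = -2/5 ≈ -0.40000)
(-(U(5, -5) + q)*(-6))*0 = (-(5*(1 - 5) - 2/5)*(-6))*0 = (-(5*(-4) - 2/5)*(-6))*0 = (-(-20 - 2/5)*(-6))*0 = (-1*(-102/5)*(-6))*0 = ((102/5)*(-6))*0 = -612/5*0 = 0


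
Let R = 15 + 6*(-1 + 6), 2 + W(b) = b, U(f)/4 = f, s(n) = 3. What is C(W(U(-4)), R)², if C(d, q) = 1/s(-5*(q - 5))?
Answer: ⅑ ≈ 0.11111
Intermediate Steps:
U(f) = 4*f
W(b) = -2 + b
R = 45 (R = 15 + 6*5 = 15 + 30 = 45)
C(d, q) = ⅓ (C(d, q) = 1/3 = ⅓)
C(W(U(-4)), R)² = (⅓)² = ⅑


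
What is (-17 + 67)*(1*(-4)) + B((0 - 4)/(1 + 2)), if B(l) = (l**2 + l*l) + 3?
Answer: -1741/9 ≈ -193.44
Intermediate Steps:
B(l) = 3 + 2*l**2 (B(l) = (l**2 + l**2) + 3 = 2*l**2 + 3 = 3 + 2*l**2)
(-17 + 67)*(1*(-4)) + B((0 - 4)/(1 + 2)) = (-17 + 67)*(1*(-4)) + (3 + 2*((0 - 4)/(1 + 2))**2) = 50*(-4) + (3 + 2*(-4/3)**2) = -200 + (3 + 2*(-4*1/3)**2) = -200 + (3 + 2*(-4/3)**2) = -200 + (3 + 2*(16/9)) = -200 + (3 + 32/9) = -200 + 59/9 = -1741/9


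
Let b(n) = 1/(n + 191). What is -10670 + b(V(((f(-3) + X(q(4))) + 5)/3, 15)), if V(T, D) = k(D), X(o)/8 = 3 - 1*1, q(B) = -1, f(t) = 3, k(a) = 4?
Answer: -2080649/195 ≈ -10670.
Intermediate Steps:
X(o) = 16 (X(o) = 8*(3 - 1*1) = 8*(3 - 1) = 8*2 = 16)
V(T, D) = 4
b(n) = 1/(191 + n)
-10670 + b(V(((f(-3) + X(q(4))) + 5)/3, 15)) = -10670 + 1/(191 + 4) = -10670 + 1/195 = -2080649/195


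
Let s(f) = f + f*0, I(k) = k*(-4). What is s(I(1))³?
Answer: -64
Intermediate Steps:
I(k) = -4*k
s(f) = f (s(f) = f + 0 = f)
s(I(1))³ = (-4*1)³ = (-4)³ = -64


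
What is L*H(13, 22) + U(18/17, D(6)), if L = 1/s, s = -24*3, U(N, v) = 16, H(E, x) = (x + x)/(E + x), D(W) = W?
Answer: 10069/630 ≈ 15.983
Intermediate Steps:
H(E, x) = 2*x/(E + x) (H(E, x) = (2*x)/(E + x) = 2*x/(E + x))
s = -72
L = -1/72 (L = 1/(-72) = -1/72 ≈ -0.013889)
L*H(13, 22) + U(18/17, D(6)) = -22/(36*(13 + 22)) + 16 = -22/(36*35) + 16 = -1/72*44/35 + 16 = -11/630 + 16 = 10069/630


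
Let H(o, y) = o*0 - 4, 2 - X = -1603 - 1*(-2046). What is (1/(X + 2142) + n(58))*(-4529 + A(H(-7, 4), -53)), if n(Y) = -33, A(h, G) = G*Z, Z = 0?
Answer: 36317404/243 ≈ 1.4945e+5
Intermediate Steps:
X = -441 (X = 2 - (-1603 - 1*(-2046)) = 2 - (-1603 + 2046) = 2 - 1*443 = 2 - 443 = -441)
H(o, y) = -4 (H(o, y) = 0 - 4 = -4)
A(h, G) = 0 (A(h, G) = G*0 = 0)
(1/(X + 2142) + n(58))*(-4529 + A(H(-7, 4), -53)) = (1/(-441 + 2142) - 33)*(-4529 + 0) = (1/1701 - 33)*(-4529) = -56132/1701*(-4529) = 36317404/243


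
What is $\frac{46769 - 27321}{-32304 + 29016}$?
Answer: $- \frac{2431}{411} \approx -5.9148$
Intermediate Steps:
$\frac{46769 - 27321}{-32304 + 29016} = \frac{46769 - 27321}{-3288} = 19448 \left(- \frac{1}{3288}\right) = - \frac{2431}{411}$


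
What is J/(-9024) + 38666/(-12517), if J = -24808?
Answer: -4800031/14119176 ≈ -0.33997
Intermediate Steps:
J/(-9024) + 38666/(-12517) = -24808/(-9024) + 38666/(-12517) = -24808*(-1/9024) + 38666*(-1/12517) = 3101/1128 - 38666/12517 = -4800031/14119176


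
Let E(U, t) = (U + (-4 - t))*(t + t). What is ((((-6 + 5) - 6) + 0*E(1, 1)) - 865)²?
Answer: 760384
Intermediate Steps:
E(U, t) = 2*t*(-4 + U - t) (E(U, t) = (-4 + U - t)*(2*t) = 2*t*(-4 + U - t))
((((-6 + 5) - 6) + 0*E(1, 1)) - 865)² = ((((-6 + 5) - 6) + 0*(2*1*(-4 + 1 - 1*1))) - 865)² = (((-1 - 6) + 0*(2*1*(-4 + 1 - 1))) - 865)² = ((-7 + 0*(2*1*(-4))) - 865)² = ((-7 + 0*(-8)) - 865)² = ((-7 + 0) - 865)² = (-7 - 865)² = (-872)² = 760384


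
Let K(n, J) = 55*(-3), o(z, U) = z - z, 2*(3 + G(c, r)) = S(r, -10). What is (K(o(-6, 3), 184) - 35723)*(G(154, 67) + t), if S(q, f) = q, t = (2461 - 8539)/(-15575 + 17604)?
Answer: -2002783672/2029 ≈ -9.8708e+5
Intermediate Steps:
t = -6078/2029 ≈ -2.9956
G(c, r) = -3 + r/2
o(z, U) = 0
K(n, J) = -165
(K(o(-6, 3), 184) - 35723)*(G(154, 67) + t) = (-165 - 35723)*((-3 + (½)*67) - 6078/2029) = -35888*((-3 + 67/2) - 6078/2029) = -35888*(61/2 - 6078/2029) = -35888*111613/4058 = -2002783672/2029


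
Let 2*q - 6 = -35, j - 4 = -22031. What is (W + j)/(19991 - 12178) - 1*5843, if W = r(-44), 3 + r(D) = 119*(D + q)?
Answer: -91360701/15626 ≈ -5846.7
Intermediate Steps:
j = -22027 (j = 4 - 22031 = -22027)
q = -29/2 (q = 3 + (½)*(-35) = 3 - 35/2 = -29/2 ≈ -14.500)
r(D) = -3457/2 + 119*D (r(D) = -3 + 119*(D - 29/2) = -3 + 119*(-29/2 + D) = -3 + (-3451/2 + 119*D) = -3457/2 + 119*D)
W = -13929/2 (W = -3457/2 + 119*(-44) = -3457/2 - 5236 = -13929/2 ≈ -6964.5)
(W + j)/(19991 - 12178) - 1*5843 = (-13929/2 - 22027)/(19991 - 12178) - 1*5843 = -57983/2/7813 - 5843 = -57983/2*1/7813 - 5843 = -57983/15626 - 5843 = -91360701/15626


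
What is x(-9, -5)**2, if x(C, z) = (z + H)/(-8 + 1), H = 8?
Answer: 9/49 ≈ 0.18367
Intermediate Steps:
x(C, z) = -8/7 - z/7 (x(C, z) = (z + 8)/(-8 + 1) = (8 + z)/(-7) = (8 + z)*(-1/7) = -8/7 - z/7)
x(-9, -5)**2 = (-8/7 - 1/7*(-5))**2 = (-8/7 + 5/7)**2 = (-3/7)**2 = 9/49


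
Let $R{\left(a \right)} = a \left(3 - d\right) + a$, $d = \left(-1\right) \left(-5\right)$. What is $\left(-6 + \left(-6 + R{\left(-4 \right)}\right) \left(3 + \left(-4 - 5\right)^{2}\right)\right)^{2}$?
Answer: $30276$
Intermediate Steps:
$d = 5$
$R{\left(a \right)} = - a$ ($R{\left(a \right)} = a \left(3 - 5\right) + a = a \left(-2\right) + a = - 2 a + a = - a$)
$\left(-6 + \left(-6 + R{\left(-4 \right)}\right) \left(3 + \left(-4 - 5\right)^{2}\right)\right)^{2} = \left(-6 + \left(-6 - -4\right) \left(3 + \left(-4 - 5\right)^{2}\right)\right)^{2} = \left(-6 + \left(-6 + 4\right) \left(3 + \left(-9\right)^{2}\right)\right)^{2} = \left(-6 - 2 \left(3 + 81\right)\right)^{2} = \left(-6 - 168\right)^{2} = \left(-174\right)^{2} = 30276$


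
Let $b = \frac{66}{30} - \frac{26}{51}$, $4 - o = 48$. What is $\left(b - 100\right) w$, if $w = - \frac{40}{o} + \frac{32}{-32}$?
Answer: $\frac{2279}{255} \approx 8.9373$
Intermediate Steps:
$o = -44$ ($o = 4 - 48 = -44$)
$b = \frac{431}{255}$ ($b = 66 \cdot \frac{1}{30} - \frac{26}{51} = \frac{11}{5} - \frac{26}{51} = \frac{431}{255} \approx 1.6902$)
$w = - \frac{1}{11}$ ($w = - \frac{40}{-44} + \frac{32}{-32} = \left(-40\right) \left(- \frac{1}{44}\right) + 32 \left(- \frac{1}{32}\right) = \frac{10}{11} - 1 = - \frac{1}{11} \approx -0.090909$)
$\left(b - 100\right) w = \left(\frac{431}{255} - 100\right) \left(- \frac{1}{11}\right) = \left(- \frac{25069}{255}\right) \left(- \frac{1}{11}\right) = \frac{2279}{255}$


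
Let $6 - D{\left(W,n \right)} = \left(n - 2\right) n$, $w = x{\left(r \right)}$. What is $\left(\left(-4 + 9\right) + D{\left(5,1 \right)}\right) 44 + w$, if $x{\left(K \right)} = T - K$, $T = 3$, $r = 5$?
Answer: $526$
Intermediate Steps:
$x{\left(K \right)} = 3 - K$
$w = -2$ ($w = 3 - 5 = -2$)
$D{\left(W,n \right)} = 6 - n \left(-2 + n\right)$ ($D{\left(W,n \right)} = 6 - \left(n - 2\right) n = 6 - \left(-2 + n\right) n = 6 - n \left(-2 + n\right)$)
$\left(\left(-4 + 9\right) + D{\left(5,1 \right)}\right) 44 + w = \left(\left(-4 + 9\right) + \left(6 - 1^{2} + 2 \cdot 1\right)\right) 44 - 2 = \left(5 + \left(6 - 1 + 2\right)\right) 44 - 2 = \left(5 + 7\right) 44 - 2 = 12 \cdot 44 - 2 = 528 - 2 = 526$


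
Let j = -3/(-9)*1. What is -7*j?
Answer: -7/3 ≈ -2.3333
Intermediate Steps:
j = 1/3 (j = -3*(-1/9)*1 = (1/3)*1 = 1/3 ≈ 0.33333)
-7*j = -7*1/3 = -7/3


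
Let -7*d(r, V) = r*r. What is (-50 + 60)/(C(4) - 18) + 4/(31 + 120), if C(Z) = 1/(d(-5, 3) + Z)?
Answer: -4342/7097 ≈ -0.61181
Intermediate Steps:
d(r, V) = -r²/7 (d(r, V) = -r*r/7 = -r²/7)
C(Z) = 1/(-25/7 + Z) (C(Z) = 1/(-⅐*(-5)² + Z) = 1/(-⅐*25 + Z) = 1/(-25/7 + Z))
(-50 + 60)/(C(4) - 18) + 4/(31 + 120) = (-50 + 60)/(7/(-25 + 7*4) - 18) + 4/(31 + 120) = 10/(7/(-25 + 28) - 18) + 4/151 = 10/(7/3 - 18) + (1/151)*4 = 10/(7*(⅓) - 18) + 4/151 = 10/(7/3 - 18) + 4/151 = 10/(-47/3) + 4/151 = 10*(-3/47) + 4/151 = -30/47 + 4/151 = -4342/7097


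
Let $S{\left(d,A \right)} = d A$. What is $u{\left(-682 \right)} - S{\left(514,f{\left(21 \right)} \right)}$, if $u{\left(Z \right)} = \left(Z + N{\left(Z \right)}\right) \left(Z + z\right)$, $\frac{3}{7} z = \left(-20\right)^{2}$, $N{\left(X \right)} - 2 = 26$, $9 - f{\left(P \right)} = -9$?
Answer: $-173624$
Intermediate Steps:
$f{\left(P \right)} = 18$ ($f{\left(P \right)} = 9 - -9 = 9 + 9 = 18$)
$N{\left(X \right)} = 28$ ($N{\left(X \right)} = 2 + 26 = 28$)
$z = \frac{2800}{3}$ ($z = \frac{7 \left(-20\right)^{2}}{3} = \frac{7}{3} \cdot 400 = \frac{2800}{3} \approx 933.33$)
$u{\left(Z \right)} = \left(28 + Z\right) \left(\frac{2800}{3} + Z\right)$ ($u{\left(Z \right)} = \left(Z + 28\right) \left(Z + \frac{2800}{3}\right) = \left(28 + Z\right) \left(\frac{2800}{3} + Z\right)$)
$S{\left(d,A \right)} = A d$
$u{\left(-682 \right)} - S{\left(514,f{\left(21 \right)} \right)} = \left(\frac{78400}{3} + \left(-682\right)^{2} + \frac{2884}{3} \left(-682\right)\right) - 18 \cdot 514 = \left(\frac{78400}{3} + 465124 - \frac{1966888}{3}\right) - 9252 = -164372 - 9252 = -173624$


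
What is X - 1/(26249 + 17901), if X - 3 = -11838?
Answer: -522515251/44150 ≈ -11835.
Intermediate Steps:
X = -11835 (X = 3 - 11838 = -11835)
X - 1/(26249 + 17901) = -11835 - 1/(26249 + 17901) = -11835 - 1/44150 = -522515251/44150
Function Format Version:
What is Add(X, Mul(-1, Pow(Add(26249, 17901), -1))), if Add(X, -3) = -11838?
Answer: Rational(-522515251, 44150) ≈ -11835.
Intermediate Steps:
X = -11835 (X = Add(3, -11838) = -11835)
Add(X, Mul(-1, Pow(Add(26249, 17901), -1))) = Add(-11835, Mul(-1, Pow(Add(26249, 17901), -1))) = Add(-11835, Mul(-1, Pow(44150, -1))) = Add(-11835, Mul(-1, Rational(1, 44150))) = Add(-11835, Rational(-1, 44150)) = Rational(-522515251, 44150)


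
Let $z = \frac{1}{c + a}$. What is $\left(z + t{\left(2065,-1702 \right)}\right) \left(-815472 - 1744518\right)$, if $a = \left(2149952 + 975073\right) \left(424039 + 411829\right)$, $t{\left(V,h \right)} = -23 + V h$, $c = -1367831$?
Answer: $\frac{23502371695160871332185440}{2612107028869} \approx 8.9975 \cdot 10^{12}$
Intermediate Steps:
$a = 2612108396700$ ($a = 3125025 \cdot 835868 = 2612108396700$)
$z = \frac{1}{2612107028869}$ ($z = \frac{1}{-1367831 + 2612108396700} = \frac{1}{2612107028869} \approx 3.8283 \cdot 10^{-13}$)
$\left(z + t{\left(2065,-1702 \right)}\right) \left(-815472 - 1744518\right) = \left(\frac{1}{2612107028869} + \left(-23 + 2065 \left(-1702\right)\right)\right) \left(-815472 - 1744518\right) = \left(\frac{1}{2612107028869} - 3514653\right) \left(-2559990\right) = \left(- \frac{9180649805335517456}{2612107028869}\right) \left(-2559990\right) = \frac{23502371695160871332185440}{2612107028869}$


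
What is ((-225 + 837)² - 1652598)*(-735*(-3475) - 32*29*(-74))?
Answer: -3352076197038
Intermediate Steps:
((-225 + 837)² - 1652598)*(-735*(-3475) - 32*29*(-74)) = (612² - 1652598)*(2554125 - 928*(-74)) = (374544 - 1652598)*(2554125 + 68672) = -1278054*2622797 = -3352076197038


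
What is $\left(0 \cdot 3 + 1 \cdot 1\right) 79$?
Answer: $79$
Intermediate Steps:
$\left(0 \cdot 3 + 1 \cdot 1\right) 79 = \left(0 + 1\right) 79 = 1 \cdot 79 = 79$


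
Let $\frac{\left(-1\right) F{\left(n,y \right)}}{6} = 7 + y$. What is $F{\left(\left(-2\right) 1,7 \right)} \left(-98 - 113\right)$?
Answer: $17724$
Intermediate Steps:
$F{\left(n,y \right)} = -42 - 6 y$ ($F{\left(n,y \right)} = - 6 \left(7 + y\right) = -42 - 6 y$)
$F{\left(\left(-2\right) 1,7 \right)} \left(-98 - 113\right) = \left(-42 - 42\right) \left(-98 - 113\right) = \left(-42 - 42\right) \left(-211\right) = \left(-84\right) \left(-211\right) = 17724$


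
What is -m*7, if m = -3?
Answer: 21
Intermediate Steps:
-m*7 = -1*(-3)*7 = 3*7 = 21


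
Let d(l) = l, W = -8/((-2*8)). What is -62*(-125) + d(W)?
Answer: 15501/2 ≈ 7750.5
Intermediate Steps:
W = ½ (W = -8/(-16) = -8*(-1/16) = ½ ≈ 0.50000)
-62*(-125) + d(W) = -62*(-125) + ½ = 7750 + ½ = 15501/2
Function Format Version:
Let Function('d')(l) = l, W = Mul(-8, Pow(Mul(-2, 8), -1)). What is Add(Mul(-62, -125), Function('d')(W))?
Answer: Rational(15501, 2) ≈ 7750.5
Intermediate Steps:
W = Rational(1, 2) (W = Mul(-8, Pow(-16, -1)) = Mul(-8, Rational(-1, 16)) = Rational(1, 2) ≈ 0.50000)
Add(Mul(-62, -125), Function('d')(W)) = Add(Mul(-62, -125), Rational(1, 2)) = Add(7750, Rational(1, 2)) = Rational(15501, 2)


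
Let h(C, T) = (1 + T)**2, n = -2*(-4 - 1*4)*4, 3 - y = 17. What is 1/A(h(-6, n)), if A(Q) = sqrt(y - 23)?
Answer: -I*sqrt(37)/37 ≈ -0.1644*I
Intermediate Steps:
y = -14 (y = 3 - 1*17 = 3 - 17 = -14)
n = 64 (n = -2*(-4 - 4)*4 = -2*(-8)*4 = 16*4 = 64)
A(Q) = I*sqrt(37) (A(Q) = sqrt(-14 - 23) = sqrt(-37) = I*sqrt(37))
1/A(h(-6, n)) = 1/(I*sqrt(37)) = -I*sqrt(37)/37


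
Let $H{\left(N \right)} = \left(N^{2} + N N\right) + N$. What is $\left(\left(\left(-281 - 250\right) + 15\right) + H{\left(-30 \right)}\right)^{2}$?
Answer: $1572516$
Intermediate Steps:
$H{\left(N \right)} = N + 2 N^{2}$ ($H{\left(N \right)} = \left(N^{2} + N^{2}\right) + N = 2 N^{2} + N = N + 2 N^{2}$)
$\left(\left(\left(-281 - 250\right) + 15\right) + H{\left(-30 \right)}\right)^{2} = \left(\left(\left(-281 - 250\right) + 15\right) - 30 \left(1 + 2 \left(-30\right)\right)\right)^{2} = \left(\left(-531 + 15\right) - 30 \left(1 - 60\right)\right)^{2} = \left(-516 - -1770\right)^{2} = \left(-516 + 1770\right)^{2} = 1254^{2} = 1572516$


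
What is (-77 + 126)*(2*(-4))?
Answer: -392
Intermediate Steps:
(-77 + 126)*(2*(-4)) = 49*(-8) = -392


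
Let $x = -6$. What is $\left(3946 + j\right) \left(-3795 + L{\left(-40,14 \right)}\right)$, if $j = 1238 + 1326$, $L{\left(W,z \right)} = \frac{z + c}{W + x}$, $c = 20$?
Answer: $- \frac{568336020}{23} \approx -2.471 \cdot 10^{7}$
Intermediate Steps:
$L{\left(W,z \right)} = \frac{20 + z}{-6 + W}$ ($L{\left(W,z \right)} = \frac{z + 20}{W - 6} = \frac{20 + z}{-6 + W}$)
$j = 2564$
$\left(3946 + j\right) \left(-3795 + L{\left(-40,14 \right)}\right) = \left(3946 + 2564\right) \left(-3795 + \frac{20 + 14}{-6 - 40}\right) = 6510 \left(-3795 + \frac{1}{-46} \cdot 34\right) = 6510 \left(-3795 - \frac{17}{23}\right) = 6510 \left(- \frac{87302}{23}\right) = - \frac{568336020}{23}$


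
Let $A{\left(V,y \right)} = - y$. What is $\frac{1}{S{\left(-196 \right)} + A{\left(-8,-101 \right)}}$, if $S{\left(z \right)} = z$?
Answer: $- \frac{1}{95} \approx -0.010526$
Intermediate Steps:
$\frac{1}{S{\left(-196 \right)} + A{\left(-8,-101 \right)}} = \frac{1}{-196 - -101} = \frac{1}{-196 + 101} = \frac{1}{-95} = - \frac{1}{95}$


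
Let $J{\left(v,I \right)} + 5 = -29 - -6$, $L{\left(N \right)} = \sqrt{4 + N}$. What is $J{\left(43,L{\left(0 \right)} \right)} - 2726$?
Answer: $-2754$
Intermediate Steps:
$J{\left(v,I \right)} = -28$ ($J{\left(v,I \right)} = -5 - 23 = -28$)
$J{\left(43,L{\left(0 \right)} \right)} - 2726 = -28 - 2726 = -2754$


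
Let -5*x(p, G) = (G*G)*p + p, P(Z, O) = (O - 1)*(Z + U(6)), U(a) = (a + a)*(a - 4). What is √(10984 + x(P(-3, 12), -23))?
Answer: I*√13502 ≈ 116.2*I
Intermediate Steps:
U(a) = 2*a*(-4 + a) (U(a) = (2*a)*(-4 + a) = 2*a*(-4 + a))
P(Z, O) = (-1 + O)*(24 + Z) (P(Z, O) = (O - 1)*(Z + 2*6*(-4 + 6)) = (-1 + O)*(Z + 2*6*2) = (-1 + O)*(Z + 24) = (-1 + O)*(24 + Z))
x(p, G) = -p/5 - p*G²/5 (x(p, G) = -((G*G)*p + p)/5 = -(G²*p + p)/5 = -(p*G² + p)/5 = -(p + p*G²)/5 = -p/5 - p*G²/5)
√(10984 + x(P(-3, 12), -23)) = √(10984 - (-24 - 1*(-3) + 24*12 + 12*(-3))*(1 + (-23)²)/5) = √(10984 - (-24 + 3 + 288 - 36)*(1 + 529)/5) = √(10984 - ⅕*231*530) = √(10984 - 24486) = √(-13502) = I*√13502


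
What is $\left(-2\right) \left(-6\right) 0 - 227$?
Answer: $-227$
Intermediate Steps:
$\left(-2\right) \left(-6\right) 0 - 227 = 12 \cdot 0 - 227 = 0 - 227 = -227$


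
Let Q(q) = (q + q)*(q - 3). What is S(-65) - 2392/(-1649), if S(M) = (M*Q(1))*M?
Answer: -27865708/1649 ≈ -16899.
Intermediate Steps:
Q(q) = 2*q*(-3 + q) (Q(q) = (2*q)*(-3 + q) = 2*q*(-3 + q))
S(M) = -4*M² (S(M) = (M*(2*1*(-3 + 1)))*M = (M*(2*1*(-2)))*M = (M*(-4))*M = (-4*M)*M = -4*M²)
S(-65) - 2392/(-1649) = -4*(-65)² - 2392/(-1649) = -4*4225 - 2392*(-1/1649) = -16900 + 2392/1649 = -27865708/1649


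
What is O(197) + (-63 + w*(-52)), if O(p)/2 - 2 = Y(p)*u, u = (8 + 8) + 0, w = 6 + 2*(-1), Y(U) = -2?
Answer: -331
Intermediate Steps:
w = 4 (w = 6 - 2 = 4)
u = 16 (u = 16 + 0 = 16)
O(p) = -60 (O(p) = 4 + 2*(-2*16) = 4 + 2*(-32) = 4 - 64 = -60)
O(197) + (-63 + w*(-52)) = -60 + (-63 + 4*(-52)) = -60 + (-63 - 208) = -60 - 271 = -331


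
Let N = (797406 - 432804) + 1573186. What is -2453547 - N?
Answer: -4391335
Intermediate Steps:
N = 1937788 (N = 364602 + 1573186 = 1937788)
-2453547 - N = -2453547 - 1*1937788 = -2453547 - 1937788 = -4391335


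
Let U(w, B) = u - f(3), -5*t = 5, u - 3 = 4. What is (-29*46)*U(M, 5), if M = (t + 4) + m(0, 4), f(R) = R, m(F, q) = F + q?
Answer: -5336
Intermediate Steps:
u = 7 (u = 3 + 4 = 7)
t = -1 (t = -⅕*5 = -1)
M = 7 (M = (-1 + 4) + (0 + 4) = 3 + 4 = 7)
U(w, B) = 4 (U(w, B) = 7 - 1*3 = 7 - 3 = 4)
(-29*46)*U(M, 5) = -29*46*4 = -1334*4 = -5336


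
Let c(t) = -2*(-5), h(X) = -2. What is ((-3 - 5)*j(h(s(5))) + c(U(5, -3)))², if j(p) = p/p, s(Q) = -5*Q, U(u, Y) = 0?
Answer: 4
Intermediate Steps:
j(p) = 1
c(t) = 10
((-3 - 5)*j(h(s(5))) + c(U(5, -3)))² = ((-3 - 5)*1 + 10)² = (-8*1 + 10)² = (-8 + 10)² = 2² = 4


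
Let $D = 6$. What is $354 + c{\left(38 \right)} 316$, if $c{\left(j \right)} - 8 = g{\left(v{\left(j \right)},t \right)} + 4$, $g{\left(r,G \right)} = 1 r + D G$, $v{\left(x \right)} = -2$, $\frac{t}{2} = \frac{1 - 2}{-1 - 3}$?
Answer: $4462$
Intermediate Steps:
$t = \frac{1}{2}$ ($t = 2 \frac{1 - 2}{-1 - 3} = 2 \left(- \frac{1}{-4}\right) = 2 \left(\left(-1\right) \left(- \frac{1}{4}\right)\right) = 2 \cdot \frac{1}{4} = \frac{1}{2} \approx 0.5$)
$g{\left(r,G \right)} = r + 6 G$ ($g{\left(r,G \right)} = 1 r + 6 G = r + 6 G$)
$c{\left(j \right)} = 13$ ($c{\left(j \right)} = 8 + \left(\left(-2 + 6 \cdot \frac{1}{2}\right) + 4\right) = 8 + \left(\left(-2 + 3\right) + 4\right) = 8 + \left(1 + 4\right) = 8 + 5 = 13$)
$354 + c{\left(38 \right)} 316 = 354 + 13 \cdot 316 = 354 + 4108 = 4462$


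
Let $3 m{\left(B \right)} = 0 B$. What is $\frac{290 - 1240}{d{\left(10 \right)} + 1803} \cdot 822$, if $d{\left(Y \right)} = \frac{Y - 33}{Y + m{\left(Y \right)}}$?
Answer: $- \frac{7809000}{18007} \approx -433.66$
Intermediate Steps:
$m{\left(B \right)} = 0$ ($m{\left(B \right)} = \frac{0 B}{3} = \frac{1}{3} \cdot 0 = 0$)
$d{\left(Y \right)} = \frac{-33 + Y}{Y}$ ($d{\left(Y \right)} = \frac{Y - 33}{Y + 0} = \frac{-33 + Y}{Y}$)
$\frac{290 - 1240}{d{\left(10 \right)} + 1803} \cdot 822 = \frac{290 - 1240}{\frac{-33 + 10}{10} + 1803} \cdot 822 = - \frac{950}{\frac{1}{10} \left(-23\right) + 1803} \cdot 822 = - \frac{950}{- \frac{23}{10} + 1803} \cdot 822 = - \frac{950}{\frac{18007}{10}} \cdot 822 = \left(-950\right) \frac{10}{18007} \cdot 822 = \left(- \frac{9500}{18007}\right) 822 = - \frac{7809000}{18007}$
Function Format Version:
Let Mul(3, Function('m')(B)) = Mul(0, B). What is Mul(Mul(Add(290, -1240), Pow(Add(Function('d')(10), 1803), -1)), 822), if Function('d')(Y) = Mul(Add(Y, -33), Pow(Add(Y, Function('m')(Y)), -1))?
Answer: Rational(-7809000, 18007) ≈ -433.66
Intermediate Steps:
Function('m')(B) = 0 (Function('m')(B) = Mul(Rational(1, 3), Mul(0, B)) = Mul(Rational(1, 3), 0) = 0)
Function('d')(Y) = Mul(Pow(Y, -1), Add(-33, Y)) (Function('d')(Y) = Mul(Add(Y, -33), Pow(Add(Y, 0), -1)) = Mul(Add(-33, Y), Pow(Y, -1)) = Mul(Pow(Y, -1), Add(-33, Y)))
Mul(Mul(Add(290, -1240), Pow(Add(Function('d')(10), 1803), -1)), 822) = Mul(Mul(Add(290, -1240), Pow(Add(Mul(Pow(10, -1), Add(-33, 10)), 1803), -1)), 822) = Mul(Mul(-950, Pow(Add(Mul(Rational(1, 10), -23), 1803), -1)), 822) = Mul(Mul(-950, Pow(Add(Rational(-23, 10), 1803), -1)), 822) = Mul(Mul(-950, Pow(Rational(18007, 10), -1)), 822) = Mul(Mul(-950, Rational(10, 18007)), 822) = Mul(Rational(-9500, 18007), 822) = Rational(-7809000, 18007)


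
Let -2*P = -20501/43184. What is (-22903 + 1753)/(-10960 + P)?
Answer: 1826683200/946572779 ≈ 1.9298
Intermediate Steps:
P = 20501/86368 (P = -(-20501)/(2*43184) = -½*(-20501/43184) = 20501/86368 ≈ 0.23737)
(-22903 + 1753)/(-10960 + P) = (-22903 + 1753)/(-10960 + 20501/86368) = -21150/(-946572779/86368) = -21150*(-86368/946572779) = 1826683200/946572779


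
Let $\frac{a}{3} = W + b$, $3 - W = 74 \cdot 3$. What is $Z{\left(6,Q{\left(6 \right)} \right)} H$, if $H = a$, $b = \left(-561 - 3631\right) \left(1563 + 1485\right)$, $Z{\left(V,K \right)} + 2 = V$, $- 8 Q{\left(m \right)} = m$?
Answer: $-153329220$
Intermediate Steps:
$W = -219$ ($W = 3 - 74 \cdot 3 = 3 - 222 = -219$)
$Q{\left(m \right)} = - \frac{m}{8}$
$Z{\left(V,K \right)} = -2 + V$
$b = -12777216$ ($b = \left(-4192\right) 3048 = -12777216$)
$a = -38332305$ ($a = 3 \left(-219 - 12777216\right) = 3 \left(-12777435\right) = -38332305$)
$H = -38332305$
$Z{\left(6,Q{\left(6 \right)} \right)} H = \left(-2 + 6\right) \left(-38332305\right) = 4 \left(-38332305\right) = -153329220$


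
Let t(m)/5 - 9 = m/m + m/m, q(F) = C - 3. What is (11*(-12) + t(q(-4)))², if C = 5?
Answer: 5929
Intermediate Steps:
q(F) = 2 (q(F) = 5 - 3 = 2)
t(m) = 55 (t(m) = 45 + 5*(m/m + m/m) = 45 + 5*(1 + 1) = 45 + 5*2 = 45 + 10 = 55)
(11*(-12) + t(q(-4)))² = (11*(-12) + 55)² = (-132 + 55)² = (-77)² = 5929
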